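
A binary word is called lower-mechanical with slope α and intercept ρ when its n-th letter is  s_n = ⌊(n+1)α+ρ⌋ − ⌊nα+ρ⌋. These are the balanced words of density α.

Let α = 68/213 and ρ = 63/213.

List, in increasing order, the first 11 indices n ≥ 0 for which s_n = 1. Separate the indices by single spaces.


n=0: ⌊131/213⌋−⌊63/213⌋ = 0−0 = 0
n=1: ⌊199/213⌋−⌊131/213⌋ = 0−0 = 0
n=2: ⌊267/213⌋−⌊199/213⌋ = 1−0 = 1  ← one
n=3: ⌊335/213⌋−⌊267/213⌋ = 1−1 = 0
n=4: ⌊403/213⌋−⌊335/213⌋ = 1−1 = 0
n=5: ⌊471/213⌋−⌊403/213⌋ = 2−1 = 1  ← one
n=6: ⌊539/213⌋−⌊471/213⌋ = 2−2 = 0
n=7: ⌊607/213⌋−⌊539/213⌋ = 2−2 = 0
n=8: ⌊675/213⌋−⌊607/213⌋ = 3−2 = 1  ← one
n=9: ⌊743/213⌋−⌊675/213⌋ = 3−3 = 0
n=10: ⌊811/213⌋−⌊743/213⌋ = 3−3 = 0
n=11: ⌊879/213⌋−⌊811/213⌋ = 4−3 = 1  ← one
n=12: ⌊947/213⌋−⌊879/213⌋ = 4−4 = 0
n=13: ⌊1015/213⌋−⌊947/213⌋ = 4−4 = 0
n=14: ⌊1083/213⌋−⌊1015/213⌋ = 5−4 = 1  ← one
n=15: ⌊1151/213⌋−⌊1083/213⌋ = 5−5 = 0
n=16: ⌊1219/213⌋−⌊1151/213⌋ = 5−5 = 0
n=17: ⌊1287/213⌋−⌊1219/213⌋ = 6−5 = 1  ← one
n=18: ⌊1355/213⌋−⌊1287/213⌋ = 6−6 = 0
n=19: ⌊1423/213⌋−⌊1355/213⌋ = 6−6 = 0
n=20: ⌊1491/213⌋−⌊1423/213⌋ = 7−6 = 1  ← one
n=21: ⌊1559/213⌋−⌊1491/213⌋ = 7−7 = 0
n=22: ⌊1627/213⌋−⌊1559/213⌋ = 7−7 = 0
n=23: ⌊1695/213⌋−⌊1627/213⌋ = 7−7 = 0
n=24: ⌊1763/213⌋−⌊1695/213⌋ = 8−7 = 1  ← one
n=25: ⌊1831/213⌋−⌊1763/213⌋ = 8−8 = 0
n=26: ⌊1899/213⌋−⌊1831/213⌋ = 8−8 = 0
n=27: ⌊1967/213⌋−⌊1899/213⌋ = 9−8 = 1  ← one
n=28: ⌊2035/213⌋−⌊1967/213⌋ = 9−9 = 0
n=29: ⌊2103/213⌋−⌊2035/213⌋ = 9−9 = 0
n=30: ⌊2171/213⌋−⌊2103/213⌋ = 10−9 = 1  ← one
n=31: ⌊2239/213⌋−⌊2171/213⌋ = 10−10 = 0
n=32: ⌊2307/213⌋−⌊2239/213⌋ = 10−10 = 0
n=33: ⌊2375/213⌋−⌊2307/213⌋ = 11−10 = 1  ← one
positions of the first 11 ones: 2 5 8 11 14 17 20 24 27 30 33

2 5 8 11 14 17 20 24 27 30 33


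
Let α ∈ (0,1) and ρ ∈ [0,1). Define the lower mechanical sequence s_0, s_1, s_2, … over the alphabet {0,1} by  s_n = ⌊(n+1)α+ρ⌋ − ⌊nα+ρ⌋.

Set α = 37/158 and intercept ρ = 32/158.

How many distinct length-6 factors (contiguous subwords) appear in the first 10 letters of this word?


4

t_n = ⌊(n·37+32)/158⌋ for n = 0 … 10:
  n=0…9: ⌊32/158⌋=0 ⌊69/158⌋=0 ⌊106/158⌋=0 ⌊143/158⌋=0 ⌊180/158⌋=1 ⌊217/158⌋=1 ⌊254/158⌋=1 ⌊291/158⌋=1 ⌊328/158⌋=2 ⌊365/158⌋=2
  n=10: ⌊402/158⌋=2
s_n = t_(n+1) − t_n for n = 0 … 9 gives
prefix = 0001000100
slide a length-6 window over [0..5] … [4..9] (5 windows); first occurrence of each distinct factor:
  [  0..  5] 000100
  [  1..  6] 001000
  [  2..  7] 010001
  [  3..  8] 100010
  (the other 1 window repeats one of these)
distinct factors: {000100, 001000, 010001, 100010}
count = 4  (Sturmian bound for length 6 is 7)


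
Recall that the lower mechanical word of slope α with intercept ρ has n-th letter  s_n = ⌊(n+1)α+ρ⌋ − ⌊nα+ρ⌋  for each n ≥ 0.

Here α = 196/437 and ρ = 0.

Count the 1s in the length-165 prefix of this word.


74

#1s = Σ_{n=0}^{164} s_n = Σ_{n=0}^{164} (⌊(n+1)α+ρ⌋ − ⌊nα+ρ⌋)
the sum telescopes: every ⌊nα+ρ⌋ with 0 < n < 165 appears once with + and once with −, leaving ⌊165α+ρ⌋ − ⌊0·α+ρ⌋
165α + ρ = (165·196) / 437 = 32340/437
ρ = 0/437
⌊32340/437⌋ = 74,  ⌊0/437⌋ = 0
#1s = 74 − 0 = 74


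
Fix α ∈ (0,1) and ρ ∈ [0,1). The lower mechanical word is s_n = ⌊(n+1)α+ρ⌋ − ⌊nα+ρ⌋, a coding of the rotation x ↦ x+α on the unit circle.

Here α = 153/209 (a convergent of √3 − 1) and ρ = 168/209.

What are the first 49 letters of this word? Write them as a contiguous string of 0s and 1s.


1110110111011101101110111011101101110111011101101

n=0: ⌊(1·153+168)/209⌋ − ⌊(0·153+168)/209⌋ = ⌊321/209⌋ − ⌊168/209⌋ = 1 − 0 = 1
n=1: ⌊(2·153+168)/209⌋ − ⌊(1·153+168)/209⌋ = ⌊474/209⌋ − ⌊321/209⌋ = 2 − 1 = 1
n=2: ⌊(3·153+168)/209⌋ − ⌊(2·153+168)/209⌋ = ⌊627/209⌋ − ⌊474/209⌋ = 3 − 2 = 1
n=3: ⌊(4·153+168)/209⌋ − ⌊(3·153+168)/209⌋ = ⌊780/209⌋ − ⌊627/209⌋ = 3 − 3 = 0
n=4: ⌊(5·153+168)/209⌋ − ⌊(4·153+168)/209⌋ = ⌊933/209⌋ − ⌊780/209⌋ = 4 − 3 = 1
n=5: ⌊(6·153+168)/209⌋ − ⌊(5·153+168)/209⌋ = ⌊1086/209⌋ − ⌊933/209⌋ = 5 − 4 = 1
n=6: ⌊(7·153+168)/209⌋ − ⌊(6·153+168)/209⌋ = ⌊1239/209⌋ − ⌊1086/209⌋ = 5 − 5 = 0
n=7: ⌊(8·153+168)/209⌋ − ⌊(7·153+168)/209⌋ = ⌊1392/209⌋ − ⌊1239/209⌋ = 6 − 5 = 1
n=8: ⌊(9·153+168)/209⌋ − ⌊(8·153+168)/209⌋ = ⌊1545/209⌋ − ⌊1392/209⌋ = 7 − 6 = 1
n=9: ⌊(10·153+168)/209⌋ − ⌊(9·153+168)/209⌋ = ⌊1698/209⌋ − ⌊1545/209⌋ = 8 − 7 = 1
n=10: ⌊(11·153+168)/209⌋ − ⌊(10·153+168)/209⌋ = ⌊1851/209⌋ − ⌊1698/209⌋ = 8 − 8 = 0
n=11: ⌊(12·153+168)/209⌋ − ⌊(11·153+168)/209⌋ = ⌊2004/209⌋ − ⌊1851/209⌋ = 9 − 8 = 1
n=12: ⌊(13·153+168)/209⌋ − ⌊(12·153+168)/209⌋ = ⌊2157/209⌋ − ⌊2004/209⌋ = 10 − 9 = 1
n=13: ⌊(14·153+168)/209⌋ − ⌊(13·153+168)/209⌋ = ⌊2310/209⌋ − ⌊2157/209⌋ = 11 − 10 = 1
n=14: ⌊(15·153+168)/209⌋ − ⌊(14·153+168)/209⌋ = ⌊2463/209⌋ − ⌊2310/209⌋ = 11 − 11 = 0
n=15: ⌊(16·153+168)/209⌋ − ⌊(15·153+168)/209⌋ = ⌊2616/209⌋ − ⌊2463/209⌋ = 12 − 11 = 1
n=16: ⌊(17·153+168)/209⌋ − ⌊(16·153+168)/209⌋ = ⌊2769/209⌋ − ⌊2616/209⌋ = 13 − 12 = 1
n=17: ⌊(18·153+168)/209⌋ − ⌊(17·153+168)/209⌋ = ⌊2922/209⌋ − ⌊2769/209⌋ = 13 − 13 = 0
n=18: ⌊(19·153+168)/209⌋ − ⌊(18·153+168)/209⌋ = ⌊3075/209⌋ − ⌊2922/209⌋ = 14 − 13 = 1
n=19: ⌊(20·153+168)/209⌋ − ⌊(19·153+168)/209⌋ = ⌊3228/209⌋ − ⌊3075/209⌋ = 15 − 14 = 1
n=20: ⌊(21·153+168)/209⌋ − ⌊(20·153+168)/209⌋ = ⌊3381/209⌋ − ⌊3228/209⌋ = 16 − 15 = 1
n=21: ⌊(22·153+168)/209⌋ − ⌊(21·153+168)/209⌋ = ⌊3534/209⌋ − ⌊3381/209⌋ = 16 − 16 = 0
n=22: ⌊(23·153+168)/209⌋ − ⌊(22·153+168)/209⌋ = ⌊3687/209⌋ − ⌊3534/209⌋ = 17 − 16 = 1
n=23: ⌊(24·153+168)/209⌋ − ⌊(23·153+168)/209⌋ = ⌊3840/209⌋ − ⌊3687/209⌋ = 18 − 17 = 1
n=24: ⌊(25·153+168)/209⌋ − ⌊(24·153+168)/209⌋ = ⌊3993/209⌋ − ⌊3840/209⌋ = 19 − 18 = 1
n=25: ⌊(26·153+168)/209⌋ − ⌊(25·153+168)/209⌋ = ⌊4146/209⌋ − ⌊3993/209⌋ = 19 − 19 = 0
n=26: ⌊(27·153+168)/209⌋ − ⌊(26·153+168)/209⌋ = ⌊4299/209⌋ − ⌊4146/209⌋ = 20 − 19 = 1
n=27: ⌊(28·153+168)/209⌋ − ⌊(27·153+168)/209⌋ = ⌊4452/209⌋ − ⌊4299/209⌋ = 21 − 20 = 1
n=28: ⌊(29·153+168)/209⌋ − ⌊(28·153+168)/209⌋ = ⌊4605/209⌋ − ⌊4452/209⌋ = 22 − 21 = 1
n=29: ⌊(30·153+168)/209⌋ − ⌊(29·153+168)/209⌋ = ⌊4758/209⌋ − ⌊4605/209⌋ = 22 − 22 = 0
n=30: ⌊(31·153+168)/209⌋ − ⌊(30·153+168)/209⌋ = ⌊4911/209⌋ − ⌊4758/209⌋ = 23 − 22 = 1
n=31: ⌊(32·153+168)/209⌋ − ⌊(31·153+168)/209⌋ = ⌊5064/209⌋ − ⌊4911/209⌋ = 24 − 23 = 1
n=32: ⌊(33·153+168)/209⌋ − ⌊(32·153+168)/209⌋ = ⌊5217/209⌋ − ⌊5064/209⌋ = 24 − 24 = 0
n=33: ⌊(34·153+168)/209⌋ − ⌊(33·153+168)/209⌋ = ⌊5370/209⌋ − ⌊5217/209⌋ = 25 − 24 = 1
n=34: ⌊(35·153+168)/209⌋ − ⌊(34·153+168)/209⌋ = ⌊5523/209⌋ − ⌊5370/209⌋ = 26 − 25 = 1
n=35: ⌊(36·153+168)/209⌋ − ⌊(35·153+168)/209⌋ = ⌊5676/209⌋ − ⌊5523/209⌋ = 27 − 26 = 1
n=36: ⌊(37·153+168)/209⌋ − ⌊(36·153+168)/209⌋ = ⌊5829/209⌋ − ⌊5676/209⌋ = 27 − 27 = 0
n=37: ⌊(38·153+168)/209⌋ − ⌊(37·153+168)/209⌋ = ⌊5982/209⌋ − ⌊5829/209⌋ = 28 − 27 = 1
n=38: ⌊(39·153+168)/209⌋ − ⌊(38·153+168)/209⌋ = ⌊6135/209⌋ − ⌊5982/209⌋ = 29 − 28 = 1
n=39: ⌊(40·153+168)/209⌋ − ⌊(39·153+168)/209⌋ = ⌊6288/209⌋ − ⌊6135/209⌋ = 30 − 29 = 1
n=40: ⌊(41·153+168)/209⌋ − ⌊(40·153+168)/209⌋ = ⌊6441/209⌋ − ⌊6288/209⌋ = 30 − 30 = 0
n=41: ⌊(42·153+168)/209⌋ − ⌊(41·153+168)/209⌋ = ⌊6594/209⌋ − ⌊6441/209⌋ = 31 − 30 = 1
n=42: ⌊(43·153+168)/209⌋ − ⌊(42·153+168)/209⌋ = ⌊6747/209⌋ − ⌊6594/209⌋ = 32 − 31 = 1
n=43: ⌊(44·153+168)/209⌋ − ⌊(43·153+168)/209⌋ = ⌊6900/209⌋ − ⌊6747/209⌋ = 33 − 32 = 1
n=44: ⌊(45·153+168)/209⌋ − ⌊(44·153+168)/209⌋ = ⌊7053/209⌋ − ⌊6900/209⌋ = 33 − 33 = 0
n=45: ⌊(46·153+168)/209⌋ − ⌊(45·153+168)/209⌋ = ⌊7206/209⌋ − ⌊7053/209⌋ = 34 − 33 = 1
n=46: ⌊(47·153+168)/209⌋ − ⌊(46·153+168)/209⌋ = ⌊7359/209⌋ − ⌊7206/209⌋ = 35 − 34 = 1
n=47: ⌊(48·153+168)/209⌋ − ⌊(47·153+168)/209⌋ = ⌊7512/209⌋ − ⌊7359/209⌋ = 35 − 35 = 0
n=48: ⌊(49·153+168)/209⌋ − ⌊(48·153+168)/209⌋ = ⌊7665/209⌋ − ⌊7512/209⌋ = 36 − 35 = 1


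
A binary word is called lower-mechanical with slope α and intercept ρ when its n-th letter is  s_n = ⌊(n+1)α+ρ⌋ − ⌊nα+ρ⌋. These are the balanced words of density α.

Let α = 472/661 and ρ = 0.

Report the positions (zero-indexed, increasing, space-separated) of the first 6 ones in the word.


n=0: ⌊472/661⌋−⌊0/661⌋ = 0−0 = 0
n=1: ⌊944/661⌋−⌊472/661⌋ = 1−0 = 1  ← one
n=2: ⌊1416/661⌋−⌊944/661⌋ = 2−1 = 1  ← one
n=3: ⌊1888/661⌋−⌊1416/661⌋ = 2−2 = 0
n=4: ⌊2360/661⌋−⌊1888/661⌋ = 3−2 = 1  ← one
n=5: ⌊2832/661⌋−⌊2360/661⌋ = 4−3 = 1  ← one
n=6: ⌊3304/661⌋−⌊2832/661⌋ = 4−4 = 0
n=7: ⌊3776/661⌋−⌊3304/661⌋ = 5−4 = 1  ← one
n=8: ⌊4248/661⌋−⌊3776/661⌋ = 6−5 = 1  ← one
positions of the first 6 ones: 1 2 4 5 7 8

1 2 4 5 7 8


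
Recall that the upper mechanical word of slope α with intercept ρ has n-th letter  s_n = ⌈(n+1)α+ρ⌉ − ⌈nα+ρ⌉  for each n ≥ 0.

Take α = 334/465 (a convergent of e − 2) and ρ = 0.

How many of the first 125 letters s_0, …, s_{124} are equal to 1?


#1s = Σ_{n=0}^{124} s_n = Σ_{n=0}^{124} (⌈(n+1)α+ρ⌉ − ⌈nα+ρ⌉)
the sum telescopes: every ⌈nα+ρ⌉ with 0 < n < 125 appears once with + and once with −, leaving ⌈125α+ρ⌉ − ⌈0·α+ρ⌉
125α + ρ = (125·334) / 465 = 41750/465
ρ = 0/465
⌈41750/465⌉ = 90,  ⌈0/465⌉ = 0
#1s = 90 − 0 = 90

90


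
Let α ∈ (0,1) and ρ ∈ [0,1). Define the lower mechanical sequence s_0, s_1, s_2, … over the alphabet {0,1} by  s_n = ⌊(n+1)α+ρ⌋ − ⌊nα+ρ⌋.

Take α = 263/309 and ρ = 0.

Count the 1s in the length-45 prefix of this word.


38

#1s = Σ_{n=0}^{44} s_n = Σ_{n=0}^{44} (⌊(n+1)α+ρ⌋ − ⌊nα+ρ⌋)
the sum telescopes: every ⌊nα+ρ⌋ with 0 < n < 45 appears once with + and once with −, leaving ⌊45α+ρ⌋ − ⌊0·α+ρ⌋
45α + ρ = (45·263) / 309 = 11835/309
ρ = 0/309
⌊11835/309⌋ = 38,  ⌊0/309⌋ = 0
#1s = 38 − 0 = 38


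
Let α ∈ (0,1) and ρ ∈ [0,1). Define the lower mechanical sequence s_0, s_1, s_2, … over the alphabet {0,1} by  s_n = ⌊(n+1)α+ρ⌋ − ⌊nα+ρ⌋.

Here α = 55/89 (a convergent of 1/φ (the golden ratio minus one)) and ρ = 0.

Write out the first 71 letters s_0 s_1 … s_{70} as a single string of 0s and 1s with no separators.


n=0: ⌊(1·55)/89⌋ − ⌊(0·55)/89⌋ = ⌊55/89⌋ − ⌊0/89⌋ = 0 − 0 = 0
n=1: ⌊(2·55)/89⌋ − ⌊(1·55)/89⌋ = ⌊110/89⌋ − ⌊55/89⌋ = 1 − 0 = 1
n=2: ⌊(3·55)/89⌋ − ⌊(2·55)/89⌋ = ⌊165/89⌋ − ⌊110/89⌋ = 1 − 1 = 0
n=3: ⌊(4·55)/89⌋ − ⌊(3·55)/89⌋ = ⌊220/89⌋ − ⌊165/89⌋ = 2 − 1 = 1
n=4: ⌊(5·55)/89⌋ − ⌊(4·55)/89⌋ = ⌊275/89⌋ − ⌊220/89⌋ = 3 − 2 = 1
n=5: ⌊(6·55)/89⌋ − ⌊(5·55)/89⌋ = ⌊330/89⌋ − ⌊275/89⌋ = 3 − 3 = 0
n=6: ⌊(7·55)/89⌋ − ⌊(6·55)/89⌋ = ⌊385/89⌋ − ⌊330/89⌋ = 4 − 3 = 1
n=7: ⌊(8·55)/89⌋ − ⌊(7·55)/89⌋ = ⌊440/89⌋ − ⌊385/89⌋ = 4 − 4 = 0
n=8: ⌊(9·55)/89⌋ − ⌊(8·55)/89⌋ = ⌊495/89⌋ − ⌊440/89⌋ = 5 − 4 = 1
n=9: ⌊(10·55)/89⌋ − ⌊(9·55)/89⌋ = ⌊550/89⌋ − ⌊495/89⌋ = 6 − 5 = 1
n=10: ⌊(11·55)/89⌋ − ⌊(10·55)/89⌋ = ⌊605/89⌋ − ⌊550/89⌋ = 6 − 6 = 0
n=11: ⌊(12·55)/89⌋ − ⌊(11·55)/89⌋ = ⌊660/89⌋ − ⌊605/89⌋ = 7 − 6 = 1
n=12: ⌊(13·55)/89⌋ − ⌊(12·55)/89⌋ = ⌊715/89⌋ − ⌊660/89⌋ = 8 − 7 = 1
n=13: ⌊(14·55)/89⌋ − ⌊(13·55)/89⌋ = ⌊770/89⌋ − ⌊715/89⌋ = 8 − 8 = 0
n=14: ⌊(15·55)/89⌋ − ⌊(14·55)/89⌋ = ⌊825/89⌋ − ⌊770/89⌋ = 9 − 8 = 1
n=15: ⌊(16·55)/89⌋ − ⌊(15·55)/89⌋ = ⌊880/89⌋ − ⌊825/89⌋ = 9 − 9 = 0
n=16: ⌊(17·55)/89⌋ − ⌊(16·55)/89⌋ = ⌊935/89⌋ − ⌊880/89⌋ = 10 − 9 = 1
n=17: ⌊(18·55)/89⌋ − ⌊(17·55)/89⌋ = ⌊990/89⌋ − ⌊935/89⌋ = 11 − 10 = 1
n=18: ⌊(19·55)/89⌋ − ⌊(18·55)/89⌋ = ⌊1045/89⌋ − ⌊990/89⌋ = 11 − 11 = 0
n=19: ⌊(20·55)/89⌋ − ⌊(19·55)/89⌋ = ⌊1100/89⌋ − ⌊1045/89⌋ = 12 − 11 = 1
n=20: ⌊(21·55)/89⌋ − ⌊(20·55)/89⌋ = ⌊1155/89⌋ − ⌊1100/89⌋ = 12 − 12 = 0
n=21: ⌊(22·55)/89⌋ − ⌊(21·55)/89⌋ = ⌊1210/89⌋ − ⌊1155/89⌋ = 13 − 12 = 1
n=22: ⌊(23·55)/89⌋ − ⌊(22·55)/89⌋ = ⌊1265/89⌋ − ⌊1210/89⌋ = 14 − 13 = 1
n=23: ⌊(24·55)/89⌋ − ⌊(23·55)/89⌋ = ⌊1320/89⌋ − ⌊1265/89⌋ = 14 − 14 = 0
n=24: ⌊(25·55)/89⌋ − ⌊(24·55)/89⌋ = ⌊1375/89⌋ − ⌊1320/89⌋ = 15 − 14 = 1
n=25: ⌊(26·55)/89⌋ − ⌊(25·55)/89⌋ = ⌊1430/89⌋ − ⌊1375/89⌋ = 16 − 15 = 1
n=26: ⌊(27·55)/89⌋ − ⌊(26·55)/89⌋ = ⌊1485/89⌋ − ⌊1430/89⌋ = 16 − 16 = 0
n=27: ⌊(28·55)/89⌋ − ⌊(27·55)/89⌋ = ⌊1540/89⌋ − ⌊1485/89⌋ = 17 − 16 = 1
n=28: ⌊(29·55)/89⌋ − ⌊(28·55)/89⌋ = ⌊1595/89⌋ − ⌊1540/89⌋ = 17 − 17 = 0
n=29: ⌊(30·55)/89⌋ − ⌊(29·55)/89⌋ = ⌊1650/89⌋ − ⌊1595/89⌋ = 18 − 17 = 1
n=30: ⌊(31·55)/89⌋ − ⌊(30·55)/89⌋ = ⌊1705/89⌋ − ⌊1650/89⌋ = 19 − 18 = 1
n=31: ⌊(32·55)/89⌋ − ⌊(31·55)/89⌋ = ⌊1760/89⌋ − ⌊1705/89⌋ = 19 − 19 = 0
n=32: ⌊(33·55)/89⌋ − ⌊(32·55)/89⌋ = ⌊1815/89⌋ − ⌊1760/89⌋ = 20 − 19 = 1
n=33: ⌊(34·55)/89⌋ − ⌊(33·55)/89⌋ = ⌊1870/89⌋ − ⌊1815/89⌋ = 21 − 20 = 1
n=34: ⌊(35·55)/89⌋ − ⌊(34·55)/89⌋ = ⌊1925/89⌋ − ⌊1870/89⌋ = 21 − 21 = 0
n=35: ⌊(36·55)/89⌋ − ⌊(35·55)/89⌋ = ⌊1980/89⌋ − ⌊1925/89⌋ = 22 − 21 = 1
n=36: ⌊(37·55)/89⌋ − ⌊(36·55)/89⌋ = ⌊2035/89⌋ − ⌊1980/89⌋ = 22 − 22 = 0
n=37: ⌊(38·55)/89⌋ − ⌊(37·55)/89⌋ = ⌊2090/89⌋ − ⌊2035/89⌋ = 23 − 22 = 1
n=38: ⌊(39·55)/89⌋ − ⌊(38·55)/89⌋ = ⌊2145/89⌋ − ⌊2090/89⌋ = 24 − 23 = 1
n=39: ⌊(40·55)/89⌋ − ⌊(39·55)/89⌋ = ⌊2200/89⌋ − ⌊2145/89⌋ = 24 − 24 = 0
n=40: ⌊(41·55)/89⌋ − ⌊(40·55)/89⌋ = ⌊2255/89⌋ − ⌊2200/89⌋ = 25 − 24 = 1
n=41: ⌊(42·55)/89⌋ − ⌊(41·55)/89⌋ = ⌊2310/89⌋ − ⌊2255/89⌋ = 25 − 25 = 0
n=42: ⌊(43·55)/89⌋ − ⌊(42·55)/89⌋ = ⌊2365/89⌋ − ⌊2310/89⌋ = 26 − 25 = 1
n=43: ⌊(44·55)/89⌋ − ⌊(43·55)/89⌋ = ⌊2420/89⌋ − ⌊2365/89⌋ = 27 − 26 = 1
n=44: ⌊(45·55)/89⌋ − ⌊(44·55)/89⌋ = ⌊2475/89⌋ − ⌊2420/89⌋ = 27 − 27 = 0
n=45: ⌊(46·55)/89⌋ − ⌊(45·55)/89⌋ = ⌊2530/89⌋ − ⌊2475/89⌋ = 28 − 27 = 1
n=46: ⌊(47·55)/89⌋ − ⌊(46·55)/89⌋ = ⌊2585/89⌋ − ⌊2530/89⌋ = 29 − 28 = 1
n=47: ⌊(48·55)/89⌋ − ⌊(47·55)/89⌋ = ⌊2640/89⌋ − ⌊2585/89⌋ = 29 − 29 = 0
n=48: ⌊(49·55)/89⌋ − ⌊(48·55)/89⌋ = ⌊2695/89⌋ − ⌊2640/89⌋ = 30 − 29 = 1
n=49: ⌊(50·55)/89⌋ − ⌊(49·55)/89⌋ = ⌊2750/89⌋ − ⌊2695/89⌋ = 30 − 30 = 0
n=50: ⌊(51·55)/89⌋ − ⌊(50·55)/89⌋ = ⌊2805/89⌋ − ⌊2750/89⌋ = 31 − 30 = 1
n=51: ⌊(52·55)/89⌋ − ⌊(51·55)/89⌋ = ⌊2860/89⌋ − ⌊2805/89⌋ = 32 − 31 = 1
n=52: ⌊(53·55)/89⌋ − ⌊(52·55)/89⌋ = ⌊2915/89⌋ − ⌊2860/89⌋ = 32 − 32 = 0
n=53: ⌊(54·55)/89⌋ − ⌊(53·55)/89⌋ = ⌊2970/89⌋ − ⌊2915/89⌋ = 33 − 32 = 1
n=54: ⌊(55·55)/89⌋ − ⌊(54·55)/89⌋ = ⌊3025/89⌋ − ⌊2970/89⌋ = 33 − 33 = 0
n=55: ⌊(56·55)/89⌋ − ⌊(55·55)/89⌋ = ⌊3080/89⌋ − ⌊3025/89⌋ = 34 − 33 = 1
n=56: ⌊(57·55)/89⌋ − ⌊(56·55)/89⌋ = ⌊3135/89⌋ − ⌊3080/89⌋ = 35 − 34 = 1
n=57: ⌊(58·55)/89⌋ − ⌊(57·55)/89⌋ = ⌊3190/89⌋ − ⌊3135/89⌋ = 35 − 35 = 0
n=58: ⌊(59·55)/89⌋ − ⌊(58·55)/89⌋ = ⌊3245/89⌋ − ⌊3190/89⌋ = 36 − 35 = 1
n=59: ⌊(60·55)/89⌋ − ⌊(59·55)/89⌋ = ⌊3300/89⌋ − ⌊3245/89⌋ = 37 − 36 = 1
n=60: ⌊(61·55)/89⌋ − ⌊(60·55)/89⌋ = ⌊3355/89⌋ − ⌊3300/89⌋ = 37 − 37 = 0
n=61: ⌊(62·55)/89⌋ − ⌊(61·55)/89⌋ = ⌊3410/89⌋ − ⌊3355/89⌋ = 38 − 37 = 1
n=62: ⌊(63·55)/89⌋ − ⌊(62·55)/89⌋ = ⌊3465/89⌋ − ⌊3410/89⌋ = 38 − 38 = 0
n=63: ⌊(64·55)/89⌋ − ⌊(63·55)/89⌋ = ⌊3520/89⌋ − ⌊3465/89⌋ = 39 − 38 = 1
n=64: ⌊(65·55)/89⌋ − ⌊(64·55)/89⌋ = ⌊3575/89⌋ − ⌊3520/89⌋ = 40 − 39 = 1
n=65: ⌊(66·55)/89⌋ − ⌊(65·55)/89⌋ = ⌊3630/89⌋ − ⌊3575/89⌋ = 40 − 40 = 0
n=66: ⌊(67·55)/89⌋ − ⌊(66·55)/89⌋ = ⌊3685/89⌋ − ⌊3630/89⌋ = 41 − 40 = 1
n=67: ⌊(68·55)/89⌋ − ⌊(67·55)/89⌋ = ⌊3740/89⌋ − ⌊3685/89⌋ = 42 − 41 = 1
n=68: ⌊(69·55)/89⌋ − ⌊(68·55)/89⌋ = ⌊3795/89⌋ − ⌊3740/89⌋ = 42 − 42 = 0
n=69: ⌊(70·55)/89⌋ − ⌊(69·55)/89⌋ = ⌊3850/89⌋ − ⌊3795/89⌋ = 43 − 42 = 1
n=70: ⌊(71·55)/89⌋ − ⌊(70·55)/89⌋ = ⌊3905/89⌋ − ⌊3850/89⌋ = 43 − 43 = 0

01011010110110101101011011010110110101101011011010110101101101011011010


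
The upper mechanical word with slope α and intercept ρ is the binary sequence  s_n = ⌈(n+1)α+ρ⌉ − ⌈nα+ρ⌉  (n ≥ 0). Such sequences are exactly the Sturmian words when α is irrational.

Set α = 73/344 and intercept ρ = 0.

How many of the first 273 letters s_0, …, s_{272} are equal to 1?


#1s = Σ_{n=0}^{272} s_n = Σ_{n=0}^{272} (⌈(n+1)α+ρ⌉ − ⌈nα+ρ⌉)
the sum telescopes: every ⌈nα+ρ⌉ with 0 < n < 273 appears once with + and once with −, leaving ⌈273α+ρ⌉ − ⌈0·α+ρ⌉
273α + ρ = (273·73) / 344 = 19929/344
ρ = 0/344
⌈19929/344⌉ = 58,  ⌈0/344⌉ = 0
#1s = 58 − 0 = 58

58


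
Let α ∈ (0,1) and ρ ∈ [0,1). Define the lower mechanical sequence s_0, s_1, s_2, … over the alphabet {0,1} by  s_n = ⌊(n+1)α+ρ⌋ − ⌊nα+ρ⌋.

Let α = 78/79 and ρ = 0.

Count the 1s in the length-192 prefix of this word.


#1s = Σ_{n=0}^{191} s_n = Σ_{n=0}^{191} (⌊(n+1)α+ρ⌋ − ⌊nα+ρ⌋)
the sum telescopes: every ⌊nα+ρ⌋ with 0 < n < 192 appears once with + and once with −, leaving ⌊192α+ρ⌋ − ⌊0·α+ρ⌋
192α + ρ = (192·78) / 79 = 14976/79
ρ = 0/79
⌊14976/79⌋ = 189,  ⌊0/79⌋ = 0
#1s = 189 − 0 = 189

189


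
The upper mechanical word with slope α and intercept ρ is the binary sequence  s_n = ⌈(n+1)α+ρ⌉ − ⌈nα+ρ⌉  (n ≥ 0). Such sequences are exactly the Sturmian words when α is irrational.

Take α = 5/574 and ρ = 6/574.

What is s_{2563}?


0

(n+1)α + ρ = (2564·5 + 6) / 574 = 12826/574
nα + ρ     = (2563·5 + 6) / 574 = 12821/574
⌈12826/574⌉ = 23,  ⌈12821/574⌉ = 23
s_{2563} = 23 − 23 = 0


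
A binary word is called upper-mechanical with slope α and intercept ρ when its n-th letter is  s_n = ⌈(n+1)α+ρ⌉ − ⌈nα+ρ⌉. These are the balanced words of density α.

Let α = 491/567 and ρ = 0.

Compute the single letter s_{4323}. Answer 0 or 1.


1

(n+1)α + ρ = (4324·491) / 567 = 2123084/567
nα + ρ     = (4323·491) / 567 = 2122593/567
⌈2123084/567⌉ = 3745,  ⌈2122593/567⌉ = 3744
s_{4323} = 3745 − 3744 = 1


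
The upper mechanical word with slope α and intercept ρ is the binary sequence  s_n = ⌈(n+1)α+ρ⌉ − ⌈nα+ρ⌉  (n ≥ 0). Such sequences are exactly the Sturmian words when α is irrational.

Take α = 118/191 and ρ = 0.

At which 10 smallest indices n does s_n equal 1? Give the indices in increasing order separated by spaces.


n=0: ⌈118/191⌉−⌈0/191⌉ = 1−0 = 1  ← one
n=1: ⌈236/191⌉−⌈118/191⌉ = 2−1 = 1  ← one
n=2: ⌈354/191⌉−⌈236/191⌉ = 2−2 = 0
n=3: ⌈472/191⌉−⌈354/191⌉ = 3−2 = 1  ← one
n=4: ⌈590/191⌉−⌈472/191⌉ = 4−3 = 1  ← one
n=5: ⌈708/191⌉−⌈590/191⌉ = 4−4 = 0
n=6: ⌈826/191⌉−⌈708/191⌉ = 5−4 = 1  ← one
n=7: ⌈944/191⌉−⌈826/191⌉ = 5−5 = 0
n=8: ⌈1062/191⌉−⌈944/191⌉ = 6−5 = 1  ← one
n=9: ⌈1180/191⌉−⌈1062/191⌉ = 7−6 = 1  ← one
n=10: ⌈1298/191⌉−⌈1180/191⌉ = 7−7 = 0
n=11: ⌈1416/191⌉−⌈1298/191⌉ = 8−7 = 1  ← one
n=12: ⌈1534/191⌉−⌈1416/191⌉ = 9−8 = 1  ← one
n=13: ⌈1652/191⌉−⌈1534/191⌉ = 9−9 = 0
n=14: ⌈1770/191⌉−⌈1652/191⌉ = 10−9 = 1  ← one
positions of the first 10 ones: 0 1 3 4 6 8 9 11 12 14

0 1 3 4 6 8 9 11 12 14


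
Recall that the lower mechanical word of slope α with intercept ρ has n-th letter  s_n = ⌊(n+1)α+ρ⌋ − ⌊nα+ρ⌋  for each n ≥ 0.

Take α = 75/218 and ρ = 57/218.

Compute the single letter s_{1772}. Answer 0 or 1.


1

(n+1)α + ρ = (1773·75 + 57) / 218 = 133032/218
nα + ρ     = (1772·75 + 57) / 218 = 132957/218
⌊133032/218⌋ = 610,  ⌊132957/218⌋ = 609
s_{1772} = 610 − 609 = 1


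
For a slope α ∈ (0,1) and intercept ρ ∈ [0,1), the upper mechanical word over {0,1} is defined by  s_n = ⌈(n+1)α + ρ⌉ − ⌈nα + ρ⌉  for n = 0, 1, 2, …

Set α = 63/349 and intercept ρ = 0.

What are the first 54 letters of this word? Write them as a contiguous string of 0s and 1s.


100001000001000010000010000100000100001000001000010000

n=0: ⌈(1·63)/349⌉ − ⌈(0·63)/349⌉ = ⌈63/349⌉ − ⌈0/349⌉ = 1 − 0 = 1
n=1: ⌈(2·63)/349⌉ − ⌈(1·63)/349⌉ = ⌈126/349⌉ − ⌈63/349⌉ = 1 − 1 = 0
n=2: ⌈(3·63)/349⌉ − ⌈(2·63)/349⌉ = ⌈189/349⌉ − ⌈126/349⌉ = 1 − 1 = 0
n=3: ⌈(4·63)/349⌉ − ⌈(3·63)/349⌉ = ⌈252/349⌉ − ⌈189/349⌉ = 1 − 1 = 0
n=4: ⌈(5·63)/349⌉ − ⌈(4·63)/349⌉ = ⌈315/349⌉ − ⌈252/349⌉ = 1 − 1 = 0
n=5: ⌈(6·63)/349⌉ − ⌈(5·63)/349⌉ = ⌈378/349⌉ − ⌈315/349⌉ = 2 − 1 = 1
n=6: ⌈(7·63)/349⌉ − ⌈(6·63)/349⌉ = ⌈441/349⌉ − ⌈378/349⌉ = 2 − 2 = 0
n=7: ⌈(8·63)/349⌉ − ⌈(7·63)/349⌉ = ⌈504/349⌉ − ⌈441/349⌉ = 2 − 2 = 0
n=8: ⌈(9·63)/349⌉ − ⌈(8·63)/349⌉ = ⌈567/349⌉ − ⌈504/349⌉ = 2 − 2 = 0
n=9: ⌈(10·63)/349⌉ − ⌈(9·63)/349⌉ = ⌈630/349⌉ − ⌈567/349⌉ = 2 − 2 = 0
n=10: ⌈(11·63)/349⌉ − ⌈(10·63)/349⌉ = ⌈693/349⌉ − ⌈630/349⌉ = 2 − 2 = 0
n=11: ⌈(12·63)/349⌉ − ⌈(11·63)/349⌉ = ⌈756/349⌉ − ⌈693/349⌉ = 3 − 2 = 1
n=12: ⌈(13·63)/349⌉ − ⌈(12·63)/349⌉ = ⌈819/349⌉ − ⌈756/349⌉ = 3 − 3 = 0
n=13: ⌈(14·63)/349⌉ − ⌈(13·63)/349⌉ = ⌈882/349⌉ − ⌈819/349⌉ = 3 − 3 = 0
n=14: ⌈(15·63)/349⌉ − ⌈(14·63)/349⌉ = ⌈945/349⌉ − ⌈882/349⌉ = 3 − 3 = 0
n=15: ⌈(16·63)/349⌉ − ⌈(15·63)/349⌉ = ⌈1008/349⌉ − ⌈945/349⌉ = 3 − 3 = 0
n=16: ⌈(17·63)/349⌉ − ⌈(16·63)/349⌉ = ⌈1071/349⌉ − ⌈1008/349⌉ = 4 − 3 = 1
n=17: ⌈(18·63)/349⌉ − ⌈(17·63)/349⌉ = ⌈1134/349⌉ − ⌈1071/349⌉ = 4 − 4 = 0
n=18: ⌈(19·63)/349⌉ − ⌈(18·63)/349⌉ = ⌈1197/349⌉ − ⌈1134/349⌉ = 4 − 4 = 0
n=19: ⌈(20·63)/349⌉ − ⌈(19·63)/349⌉ = ⌈1260/349⌉ − ⌈1197/349⌉ = 4 − 4 = 0
n=20: ⌈(21·63)/349⌉ − ⌈(20·63)/349⌉ = ⌈1323/349⌉ − ⌈1260/349⌉ = 4 − 4 = 0
n=21: ⌈(22·63)/349⌉ − ⌈(21·63)/349⌉ = ⌈1386/349⌉ − ⌈1323/349⌉ = 4 − 4 = 0
n=22: ⌈(23·63)/349⌉ − ⌈(22·63)/349⌉ = ⌈1449/349⌉ − ⌈1386/349⌉ = 5 − 4 = 1
n=23: ⌈(24·63)/349⌉ − ⌈(23·63)/349⌉ = ⌈1512/349⌉ − ⌈1449/349⌉ = 5 − 5 = 0
n=24: ⌈(25·63)/349⌉ − ⌈(24·63)/349⌉ = ⌈1575/349⌉ − ⌈1512/349⌉ = 5 − 5 = 0
n=25: ⌈(26·63)/349⌉ − ⌈(25·63)/349⌉ = ⌈1638/349⌉ − ⌈1575/349⌉ = 5 − 5 = 0
n=26: ⌈(27·63)/349⌉ − ⌈(26·63)/349⌉ = ⌈1701/349⌉ − ⌈1638/349⌉ = 5 − 5 = 0
n=27: ⌈(28·63)/349⌉ − ⌈(27·63)/349⌉ = ⌈1764/349⌉ − ⌈1701/349⌉ = 6 − 5 = 1
n=28: ⌈(29·63)/349⌉ − ⌈(28·63)/349⌉ = ⌈1827/349⌉ − ⌈1764/349⌉ = 6 − 6 = 0
n=29: ⌈(30·63)/349⌉ − ⌈(29·63)/349⌉ = ⌈1890/349⌉ − ⌈1827/349⌉ = 6 − 6 = 0
n=30: ⌈(31·63)/349⌉ − ⌈(30·63)/349⌉ = ⌈1953/349⌉ − ⌈1890/349⌉ = 6 − 6 = 0
n=31: ⌈(32·63)/349⌉ − ⌈(31·63)/349⌉ = ⌈2016/349⌉ − ⌈1953/349⌉ = 6 − 6 = 0
n=32: ⌈(33·63)/349⌉ − ⌈(32·63)/349⌉ = ⌈2079/349⌉ − ⌈2016/349⌉ = 6 − 6 = 0
n=33: ⌈(34·63)/349⌉ − ⌈(33·63)/349⌉ = ⌈2142/349⌉ − ⌈2079/349⌉ = 7 − 6 = 1
n=34: ⌈(35·63)/349⌉ − ⌈(34·63)/349⌉ = ⌈2205/349⌉ − ⌈2142/349⌉ = 7 − 7 = 0
n=35: ⌈(36·63)/349⌉ − ⌈(35·63)/349⌉ = ⌈2268/349⌉ − ⌈2205/349⌉ = 7 − 7 = 0
n=36: ⌈(37·63)/349⌉ − ⌈(36·63)/349⌉ = ⌈2331/349⌉ − ⌈2268/349⌉ = 7 − 7 = 0
n=37: ⌈(38·63)/349⌉ − ⌈(37·63)/349⌉ = ⌈2394/349⌉ − ⌈2331/349⌉ = 7 − 7 = 0
n=38: ⌈(39·63)/349⌉ − ⌈(38·63)/349⌉ = ⌈2457/349⌉ − ⌈2394/349⌉ = 8 − 7 = 1
n=39: ⌈(40·63)/349⌉ − ⌈(39·63)/349⌉ = ⌈2520/349⌉ − ⌈2457/349⌉ = 8 − 8 = 0
n=40: ⌈(41·63)/349⌉ − ⌈(40·63)/349⌉ = ⌈2583/349⌉ − ⌈2520/349⌉ = 8 − 8 = 0
n=41: ⌈(42·63)/349⌉ − ⌈(41·63)/349⌉ = ⌈2646/349⌉ − ⌈2583/349⌉ = 8 − 8 = 0
n=42: ⌈(43·63)/349⌉ − ⌈(42·63)/349⌉ = ⌈2709/349⌉ − ⌈2646/349⌉ = 8 − 8 = 0
n=43: ⌈(44·63)/349⌉ − ⌈(43·63)/349⌉ = ⌈2772/349⌉ − ⌈2709/349⌉ = 8 − 8 = 0
n=44: ⌈(45·63)/349⌉ − ⌈(44·63)/349⌉ = ⌈2835/349⌉ − ⌈2772/349⌉ = 9 − 8 = 1
n=45: ⌈(46·63)/349⌉ − ⌈(45·63)/349⌉ = ⌈2898/349⌉ − ⌈2835/349⌉ = 9 − 9 = 0
n=46: ⌈(47·63)/349⌉ − ⌈(46·63)/349⌉ = ⌈2961/349⌉ − ⌈2898/349⌉ = 9 − 9 = 0
n=47: ⌈(48·63)/349⌉ − ⌈(47·63)/349⌉ = ⌈3024/349⌉ − ⌈2961/349⌉ = 9 − 9 = 0
n=48: ⌈(49·63)/349⌉ − ⌈(48·63)/349⌉ = ⌈3087/349⌉ − ⌈3024/349⌉ = 9 − 9 = 0
n=49: ⌈(50·63)/349⌉ − ⌈(49·63)/349⌉ = ⌈3150/349⌉ − ⌈3087/349⌉ = 10 − 9 = 1
n=50: ⌈(51·63)/349⌉ − ⌈(50·63)/349⌉ = ⌈3213/349⌉ − ⌈3150/349⌉ = 10 − 10 = 0
n=51: ⌈(52·63)/349⌉ − ⌈(51·63)/349⌉ = ⌈3276/349⌉ − ⌈3213/349⌉ = 10 − 10 = 0
n=52: ⌈(53·63)/349⌉ − ⌈(52·63)/349⌉ = ⌈3339/349⌉ − ⌈3276/349⌉ = 10 − 10 = 0
n=53: ⌈(54·63)/349⌉ − ⌈(53·63)/349⌉ = ⌈3402/349⌉ − ⌈3339/349⌉ = 10 − 10 = 0


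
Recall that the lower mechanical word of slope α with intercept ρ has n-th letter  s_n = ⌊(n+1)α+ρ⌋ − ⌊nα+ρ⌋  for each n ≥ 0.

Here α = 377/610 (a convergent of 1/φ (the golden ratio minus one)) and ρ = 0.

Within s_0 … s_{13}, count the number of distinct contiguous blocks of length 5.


6

t_n = ⌊(n·377)/610⌋ for n = 0 … 14:
  n=0…9: ⌊0/610⌋=0 ⌊377/610⌋=0 ⌊754/610⌋=1 ⌊1131/610⌋=1 ⌊1508/610⌋=2 ⌊1885/610⌋=3 ⌊2262/610⌋=3 ⌊2639/610⌋=4 ⌊3016/610⌋=4 ⌊3393/610⌋=5
  n=10…14: ⌊3770/610⌋=6 ⌊4147/610⌋=6 ⌊4524/610⌋=7 ⌊4901/610⌋=8 ⌊5278/610⌋=8
s_n = t_(n+1) − t_n for n = 0 … 13 gives
prefix = 01011010110110
slide a length-5 window over [0..4] … [9..13] (10 windows); first occurrence of each distinct factor:
  [  0..  4] 01011
  [  1..  5] 10110
  [  2..  6] 01101
  [  3..  7] 11010
  [  4..  8] 10101
  [  8.. 12] 11011
  (the other 4 windows repeat one of these)
distinct factors: {01011, 01101, 10101, 10110, 11010, 11011}
count = 6  (Sturmian bound for length 5 is 6)


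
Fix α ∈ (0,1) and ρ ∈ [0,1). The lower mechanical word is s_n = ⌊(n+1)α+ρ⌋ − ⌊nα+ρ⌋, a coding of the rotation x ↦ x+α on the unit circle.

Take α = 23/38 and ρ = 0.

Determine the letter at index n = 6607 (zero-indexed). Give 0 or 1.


(n+1)α + ρ = (6608·23) / 38 = 151984/38
nα + ρ     = (6607·23) / 38 = 151961/38
⌊151984/38⌋ = 3999,  ⌊151961/38⌋ = 3998
s_{6607} = 3999 − 3998 = 1

1


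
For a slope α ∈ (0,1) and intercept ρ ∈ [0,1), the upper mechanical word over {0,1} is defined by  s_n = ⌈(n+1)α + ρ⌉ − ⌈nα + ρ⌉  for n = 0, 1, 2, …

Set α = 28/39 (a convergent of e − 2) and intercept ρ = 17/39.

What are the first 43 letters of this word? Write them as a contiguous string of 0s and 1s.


n=0: ⌈(1·28+17)/39⌉ − ⌈(0·28+17)/39⌉ = ⌈45/39⌉ − ⌈17/39⌉ = 2 − 1 = 1
n=1: ⌈(2·28+17)/39⌉ − ⌈(1·28+17)/39⌉ = ⌈73/39⌉ − ⌈45/39⌉ = 2 − 2 = 0
n=2: ⌈(3·28+17)/39⌉ − ⌈(2·28+17)/39⌉ = ⌈101/39⌉ − ⌈73/39⌉ = 3 − 2 = 1
n=3: ⌈(4·28+17)/39⌉ − ⌈(3·28+17)/39⌉ = ⌈129/39⌉ − ⌈101/39⌉ = 4 − 3 = 1
n=4: ⌈(5·28+17)/39⌉ − ⌈(4·28+17)/39⌉ = ⌈157/39⌉ − ⌈129/39⌉ = 5 − 4 = 1
n=5: ⌈(6·28+17)/39⌉ − ⌈(5·28+17)/39⌉ = ⌈185/39⌉ − ⌈157/39⌉ = 5 − 5 = 0
n=6: ⌈(7·28+17)/39⌉ − ⌈(6·28+17)/39⌉ = ⌈213/39⌉ − ⌈185/39⌉ = 6 − 5 = 1
n=7: ⌈(8·28+17)/39⌉ − ⌈(7·28+17)/39⌉ = ⌈241/39⌉ − ⌈213/39⌉ = 7 − 6 = 1
n=8: ⌈(9·28+17)/39⌉ − ⌈(8·28+17)/39⌉ = ⌈269/39⌉ − ⌈241/39⌉ = 7 − 7 = 0
n=9: ⌈(10·28+17)/39⌉ − ⌈(9·28+17)/39⌉ = ⌈297/39⌉ − ⌈269/39⌉ = 8 − 7 = 1
n=10: ⌈(11·28+17)/39⌉ − ⌈(10·28+17)/39⌉ = ⌈325/39⌉ − ⌈297/39⌉ = 9 − 8 = 1
n=11: ⌈(12·28+17)/39⌉ − ⌈(11·28+17)/39⌉ = ⌈353/39⌉ − ⌈325/39⌉ = 10 − 9 = 1
n=12: ⌈(13·28+17)/39⌉ − ⌈(12·28+17)/39⌉ = ⌈381/39⌉ − ⌈353/39⌉ = 10 − 10 = 0
n=13: ⌈(14·28+17)/39⌉ − ⌈(13·28+17)/39⌉ = ⌈409/39⌉ − ⌈381/39⌉ = 11 − 10 = 1
n=14: ⌈(15·28+17)/39⌉ − ⌈(14·28+17)/39⌉ = ⌈437/39⌉ − ⌈409/39⌉ = 12 − 11 = 1
n=15: ⌈(16·28+17)/39⌉ − ⌈(15·28+17)/39⌉ = ⌈465/39⌉ − ⌈437/39⌉ = 12 − 12 = 0
n=16: ⌈(17·28+17)/39⌉ − ⌈(16·28+17)/39⌉ = ⌈493/39⌉ − ⌈465/39⌉ = 13 − 12 = 1
n=17: ⌈(18·28+17)/39⌉ − ⌈(17·28+17)/39⌉ = ⌈521/39⌉ − ⌈493/39⌉ = 14 − 13 = 1
n=18: ⌈(19·28+17)/39⌉ − ⌈(18·28+17)/39⌉ = ⌈549/39⌉ − ⌈521/39⌉ = 15 − 14 = 1
n=19: ⌈(20·28+17)/39⌉ − ⌈(19·28+17)/39⌉ = ⌈577/39⌉ − ⌈549/39⌉ = 15 − 15 = 0
n=20: ⌈(21·28+17)/39⌉ − ⌈(20·28+17)/39⌉ = ⌈605/39⌉ − ⌈577/39⌉ = 16 − 15 = 1
n=21: ⌈(22·28+17)/39⌉ − ⌈(21·28+17)/39⌉ = ⌈633/39⌉ − ⌈605/39⌉ = 17 − 16 = 1
n=22: ⌈(23·28+17)/39⌉ − ⌈(22·28+17)/39⌉ = ⌈661/39⌉ − ⌈633/39⌉ = 17 − 17 = 0
n=23: ⌈(24·28+17)/39⌉ − ⌈(23·28+17)/39⌉ = ⌈689/39⌉ − ⌈661/39⌉ = 18 − 17 = 1
n=24: ⌈(25·28+17)/39⌉ − ⌈(24·28+17)/39⌉ = ⌈717/39⌉ − ⌈689/39⌉ = 19 − 18 = 1
n=25: ⌈(26·28+17)/39⌉ − ⌈(25·28+17)/39⌉ = ⌈745/39⌉ − ⌈717/39⌉ = 20 − 19 = 1
n=26: ⌈(27·28+17)/39⌉ − ⌈(26·28+17)/39⌉ = ⌈773/39⌉ − ⌈745/39⌉ = 20 − 20 = 0
n=27: ⌈(28·28+17)/39⌉ − ⌈(27·28+17)/39⌉ = ⌈801/39⌉ − ⌈773/39⌉ = 21 − 20 = 1
n=28: ⌈(29·28+17)/39⌉ − ⌈(28·28+17)/39⌉ = ⌈829/39⌉ − ⌈801/39⌉ = 22 − 21 = 1
n=29: ⌈(30·28+17)/39⌉ − ⌈(29·28+17)/39⌉ = ⌈857/39⌉ − ⌈829/39⌉ = 22 − 22 = 0
n=30: ⌈(31·28+17)/39⌉ − ⌈(30·28+17)/39⌉ = ⌈885/39⌉ − ⌈857/39⌉ = 23 − 22 = 1
n=31: ⌈(32·28+17)/39⌉ − ⌈(31·28+17)/39⌉ = ⌈913/39⌉ − ⌈885/39⌉ = 24 − 23 = 1
n=32: ⌈(33·28+17)/39⌉ − ⌈(32·28+17)/39⌉ = ⌈941/39⌉ − ⌈913/39⌉ = 25 − 24 = 1
n=33: ⌈(34·28+17)/39⌉ − ⌈(33·28+17)/39⌉ = ⌈969/39⌉ − ⌈941/39⌉ = 25 − 25 = 0
n=34: ⌈(35·28+17)/39⌉ − ⌈(34·28+17)/39⌉ = ⌈997/39⌉ − ⌈969/39⌉ = 26 − 25 = 1
n=35: ⌈(36·28+17)/39⌉ − ⌈(35·28+17)/39⌉ = ⌈1025/39⌉ − ⌈997/39⌉ = 27 − 26 = 1
n=36: ⌈(37·28+17)/39⌉ − ⌈(36·28+17)/39⌉ = ⌈1053/39⌉ − ⌈1025/39⌉ = 27 − 27 = 0
n=37: ⌈(38·28+17)/39⌉ − ⌈(37·28+17)/39⌉ = ⌈1081/39⌉ − ⌈1053/39⌉ = 28 − 27 = 1
n=38: ⌈(39·28+17)/39⌉ − ⌈(38·28+17)/39⌉ = ⌈1109/39⌉ − ⌈1081/39⌉ = 29 − 28 = 1
n=39: ⌈(40·28+17)/39⌉ − ⌈(39·28+17)/39⌉ = ⌈1137/39⌉ − ⌈1109/39⌉ = 30 − 29 = 1
n=40: ⌈(41·28+17)/39⌉ − ⌈(40·28+17)/39⌉ = ⌈1165/39⌉ − ⌈1137/39⌉ = 30 − 30 = 0
n=41: ⌈(42·28+17)/39⌉ − ⌈(41·28+17)/39⌉ = ⌈1193/39⌉ − ⌈1165/39⌉ = 31 − 30 = 1
n=42: ⌈(43·28+17)/39⌉ − ⌈(42·28+17)/39⌉ = ⌈1221/39⌉ − ⌈1193/39⌉ = 32 − 31 = 1

1011101101110110111011011101101110110111011


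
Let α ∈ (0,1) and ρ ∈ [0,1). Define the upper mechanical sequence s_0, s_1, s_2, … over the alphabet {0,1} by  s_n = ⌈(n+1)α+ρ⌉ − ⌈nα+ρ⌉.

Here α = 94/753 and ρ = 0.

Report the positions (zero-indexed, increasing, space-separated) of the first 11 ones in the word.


n=0: ⌈94/753⌉−⌈0/753⌉ = 1−0 = 1  ← one
n=1: ⌈188/753⌉−⌈94/753⌉ = 1−1 = 0
n=2: ⌈282/753⌉−⌈188/753⌉ = 1−1 = 0
  …
n=8: ⌈846/753⌉−⌈752/753⌉ = 2−1 = 1  ← one
n=9: ⌈940/753⌉−⌈846/753⌉ = 2−2 = 0
n=10: ⌈1034/753⌉−⌈940/753⌉ = 2−2 = 0
  …
n=16: ⌈1598/753⌉−⌈1504/753⌉ = 3−2 = 1  ← one
n=17: ⌈1692/753⌉−⌈1598/753⌉ = 3−3 = 0
n=18: ⌈1786/753⌉−⌈1692/753⌉ = 3−3 = 0
  …
n=24: ⌈2350/753⌉−⌈2256/753⌉ = 4−3 = 1  ← one
n=25: ⌈2444/753⌉−⌈2350/753⌉ = 4−4 = 0
n=26: ⌈2538/753⌉−⌈2444/753⌉ = 4−4 = 0
  …
n=32: ⌈3102/753⌉−⌈3008/753⌉ = 5−4 = 1  ← one
n=33: ⌈3196/753⌉−⌈3102/753⌉ = 5−5 = 0
n=34: ⌈3290/753⌉−⌈3196/753⌉ = 5−5 = 0
  …
n=40: ⌈3854/753⌉−⌈3760/753⌉ = 6−5 = 1  ← one
n=41: ⌈3948/753⌉−⌈3854/753⌉ = 6−6 = 0
n=42: ⌈4042/753⌉−⌈3948/753⌉ = 6−6 = 0
  …
n=48: ⌈4606/753⌉−⌈4512/753⌉ = 7−6 = 1  ← one
n=49: ⌈4700/753⌉−⌈4606/753⌉ = 7−7 = 0
n=50: ⌈4794/753⌉−⌈4700/753⌉ = 7−7 = 0
  …
n=56: ⌈5358/753⌉−⌈5264/753⌉ = 8−7 = 1  ← one
n=57: ⌈5452/753⌉−⌈5358/753⌉ = 8−8 = 0
n=58: ⌈5546/753⌉−⌈5452/753⌉ = 8−8 = 0
  …
n=64: ⌈6110/753⌉−⌈6016/753⌉ = 9−8 = 1  ← one
n=65: ⌈6204/753⌉−⌈6110/753⌉ = 9−9 = 0
n=66: ⌈6298/753⌉−⌈6204/753⌉ = 9−9 = 0
  …
n=72: ⌈6862/753⌉−⌈6768/753⌉ = 10−9 = 1  ← one
n=73: ⌈6956/753⌉−⌈6862/753⌉ = 10−10 = 0
n=74: ⌈7050/753⌉−⌈6956/753⌉ = 10−10 = 0
  …
n=80: ⌈7614/753⌉−⌈7520/753⌉ = 11−10 = 1  ← one
positions of the first 11 ones: 0 8 16 24 32 40 48 56 64 72 80

0 8 16 24 32 40 48 56 64 72 80


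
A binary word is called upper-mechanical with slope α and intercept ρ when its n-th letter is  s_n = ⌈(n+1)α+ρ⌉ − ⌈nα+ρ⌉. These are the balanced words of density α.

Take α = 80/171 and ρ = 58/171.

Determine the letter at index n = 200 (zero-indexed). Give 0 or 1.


1

(n+1)α + ρ = (201·80 + 58) / 171 = 16138/171
nα + ρ     = (200·80 + 58) / 171 = 16058/171
⌈16138/171⌉ = 95,  ⌈16058/171⌉ = 94
s_{200} = 95 − 94 = 1


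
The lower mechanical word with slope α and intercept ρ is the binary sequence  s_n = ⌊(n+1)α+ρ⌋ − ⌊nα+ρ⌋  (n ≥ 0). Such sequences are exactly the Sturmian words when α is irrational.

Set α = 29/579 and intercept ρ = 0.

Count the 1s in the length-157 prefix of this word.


#1s = Σ_{n=0}^{156} s_n = Σ_{n=0}^{156} (⌊(n+1)α+ρ⌋ − ⌊nα+ρ⌋)
the sum telescopes: every ⌊nα+ρ⌋ with 0 < n < 157 appears once with + and once with −, leaving ⌊157α+ρ⌋ − ⌊0·α+ρ⌋
157α + ρ = (157·29) / 579 = 4553/579
ρ = 0/579
⌊4553/579⌋ = 7,  ⌊0/579⌋ = 0
#1s = 7 − 0 = 7

7


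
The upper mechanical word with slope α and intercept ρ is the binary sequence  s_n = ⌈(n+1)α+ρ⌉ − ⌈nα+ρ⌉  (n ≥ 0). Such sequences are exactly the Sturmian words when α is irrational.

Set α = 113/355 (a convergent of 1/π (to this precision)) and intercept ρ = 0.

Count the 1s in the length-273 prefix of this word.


87

#1s = Σ_{n=0}^{272} s_n = Σ_{n=0}^{272} (⌈(n+1)α+ρ⌉ − ⌈nα+ρ⌉)
the sum telescopes: every ⌈nα+ρ⌉ with 0 < n < 273 appears once with + and once with −, leaving ⌈273α+ρ⌉ − ⌈0·α+ρ⌉
273α + ρ = (273·113) / 355 = 30849/355
ρ = 0/355
⌈30849/355⌉ = 87,  ⌈0/355⌉ = 0
#1s = 87 − 0 = 87


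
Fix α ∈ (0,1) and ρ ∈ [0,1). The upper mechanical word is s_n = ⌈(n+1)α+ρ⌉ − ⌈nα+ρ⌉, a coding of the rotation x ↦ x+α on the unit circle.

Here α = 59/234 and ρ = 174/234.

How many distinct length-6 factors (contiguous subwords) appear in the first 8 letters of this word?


t_n = ⌈(n·59+174)/234⌉ for n = 0 … 8:
  n=0…8: ⌈174/234⌉=1 ⌈233/234⌉=1 ⌈292/234⌉=2 ⌈351/234⌉=2 ⌈410/234⌉=2 ⌈469/234⌉=3 ⌈528/234⌉=3 ⌈587/234⌉=3 ⌈646/234⌉=3
s_n = t_(n+1) − t_n for n = 0 … 7 gives
prefix = 01001000
slide a length-6 window over [0..5] … [2..7] (3 windows); first occurrence of each distinct factor:
  [  0..  5] 010010
  [  1..  6] 100100
  [  2..  7] 001000
distinct factors: {001000, 010010, 100100}
count = 3  (Sturmian bound for length 6 is 7)

3


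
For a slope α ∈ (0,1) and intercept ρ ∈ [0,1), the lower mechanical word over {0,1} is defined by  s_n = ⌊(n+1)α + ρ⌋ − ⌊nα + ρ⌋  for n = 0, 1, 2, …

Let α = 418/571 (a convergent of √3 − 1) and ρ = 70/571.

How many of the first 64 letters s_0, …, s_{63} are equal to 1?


46

#1s = Σ_{n=0}^{63} s_n = Σ_{n=0}^{63} (⌊(n+1)α+ρ⌋ − ⌊nα+ρ⌋)
the sum telescopes: every ⌊nα+ρ⌋ with 0 < n < 64 appears once with + and once with −, leaving ⌊64α+ρ⌋ − ⌊0·α+ρ⌋
64α + ρ = (64·418 + 70) / 571 = 26822/571
ρ = 70/571
⌊26822/571⌋ = 46,  ⌊70/571⌋ = 0
#1s = 46 − 0 = 46


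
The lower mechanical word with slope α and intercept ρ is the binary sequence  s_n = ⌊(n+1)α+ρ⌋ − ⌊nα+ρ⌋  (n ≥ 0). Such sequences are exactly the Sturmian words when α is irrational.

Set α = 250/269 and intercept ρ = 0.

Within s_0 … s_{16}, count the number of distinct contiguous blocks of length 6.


5

t_n = ⌊(n·250)/269⌋ for n = 0 … 17:
  n=0…9: ⌊0/269⌋=0 ⌊250/269⌋=0 ⌊500/269⌋=1 ⌊750/269⌋=2 ⌊1000/269⌋=3 ⌊1250/269⌋=4 ⌊1500/269⌋=5 ⌊1750/269⌋=6 ⌊2000/269⌋=7 ⌊2250/269⌋=8
  n=10…17: ⌊2500/269⌋=9 ⌊2750/269⌋=10 ⌊3000/269⌋=11 ⌊3250/269⌋=12 ⌊3500/269⌋=13 ⌊3750/269⌋=13 ⌊4000/269⌋=14 ⌊4250/269⌋=15
s_n = t_(n+1) − t_n for n = 0 … 16 gives
prefix = 01111111111111011
slide a length-6 window over [0..5] … [11..16] (12 windows); first occurrence of each distinct factor:
  [  0..  5] 011111
  [  1..  6] 111111
  [  9.. 14] 111110
  [ 10.. 15] 111101
  [ 11.. 16] 111011
  (the other 7 windows repeat one of these)
distinct factors: {011111, 111011, 111101, 111110, 111111}
count = 5  (Sturmian bound for length 6 is 7)


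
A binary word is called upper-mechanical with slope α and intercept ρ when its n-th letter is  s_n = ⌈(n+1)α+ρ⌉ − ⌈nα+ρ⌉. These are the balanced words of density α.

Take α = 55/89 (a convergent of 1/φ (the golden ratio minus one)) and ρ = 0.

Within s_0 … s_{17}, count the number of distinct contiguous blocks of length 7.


8

t_n = ⌈(n·55)/89⌉ for n = 0 … 18:
  n=0…9: ⌈0/89⌉=0 ⌈55/89⌉=1 ⌈110/89⌉=2 ⌈165/89⌉=2 ⌈220/89⌉=3 ⌈275/89⌉=4 ⌈330/89⌉=4 ⌈385/89⌉=5 ⌈440/89⌉=5 ⌈495/89⌉=6
  n=10…18: ⌈550/89⌉=7 ⌈605/89⌉=7 ⌈660/89⌉=8 ⌈715/89⌉=9 ⌈770/89⌉=9 ⌈825/89⌉=10 ⌈880/89⌉=10 ⌈935/89⌉=11 ⌈990/89⌉=12
s_n = t_(n+1) − t_n for n = 0 … 17 gives
prefix = 110110101101101011
slide a length-7 window over [0..6] … [11..17] (12 windows); first occurrence of each distinct factor:
  [  0..  6] 1101101
  [  1..  7] 1011010
  [  2..  8] 0110101
  [  3..  9] 1101011
  [  4.. 10] 1010110
  [  5.. 11] 0101101
  [  6.. 12] 1011011
  [  7.. 13] 0110110
  (the other 4 windows repeat one of these)
distinct factors: {0101101, 0110101, 0110110, 1010110, 1011010, 1011011, 1101011, 1101101}
count = 8  (Sturmian bound for length 7 is 8)
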